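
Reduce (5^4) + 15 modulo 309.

22

(5)^4 ≡ 7 (mod 309)
7 + 15 = 22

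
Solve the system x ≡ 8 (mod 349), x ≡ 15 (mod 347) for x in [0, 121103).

61781

349⁻¹ mod 347: 349·174 ≡ 1 (mod 347), so 349⁻¹ ≡ 174.
x = 8 + 349·((15 − 8)·174 mod 347) = 8 + 349·177 = 61781.
Check: 61781 mod 349 = 8, 61781 mod 347 = 15. ✓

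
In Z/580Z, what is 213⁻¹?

177

580 = 2*213 + 154
213 = 1*154 + 59
154 = 2*59 + 36
59 = 1*36 + 23
36 = 1*23 + 13
23 = 1*13 + 10
13 = 1*10 + 3
10 = 3*3 + 1
3 = 3*1 + 0
gcd(213, 580) = 1, so the inverse exists.
Back-substitute for 1:
1 = 1*10 − 3*3
  = −3*13 + 4*10
  = 4*23 − 7*13
  = −7*36 + 11*23
  = 11*59 − 18*36
  = −18*154 + 47*59
  = 47*213 − 65*154
  = −65*580 + 177*213
So 213⁻¹ ≡ 177 (mod 580).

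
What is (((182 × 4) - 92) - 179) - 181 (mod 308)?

276

182 × 4 = 728 ≡ 112 (mod 308)
112 - 92 = 20
20 - 179 = -159 ≡ 149 (mod 308)
149 - 181 = -32 ≡ 276 (mod 308)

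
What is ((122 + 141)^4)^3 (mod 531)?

181

122 + 141 = 263
(263)^4 ≡ 205 (mod 531)
(205)^3 ≡ 181 (mod 531)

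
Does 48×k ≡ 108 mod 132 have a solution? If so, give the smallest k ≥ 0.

5

gcd(48, 132) = 12, and 12 | 108, so solutions exist.
Divide through by 12: 4×k ≡ 9 (mod 11).
4⁻¹ ≡ 3 (mod 11).
k ≡ 3×9 ≡ 5 (mod 11).
The smallest non-negative solution is k = 5.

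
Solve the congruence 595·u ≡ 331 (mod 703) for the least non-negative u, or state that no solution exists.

gcd(595, 703) = 1, so a unique solution mod 703 exists.
595⁻¹ ≡ 358 (mod 703).
u ≡ 358·331 ≡ 394 (mod 703).

394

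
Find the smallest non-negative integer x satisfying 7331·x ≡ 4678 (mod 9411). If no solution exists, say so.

gcd(7331, 9411) = 1, so a unique solution mod 9411 exists.
7331⁻¹ ≡ 7289 (mod 9411).
x ≡ 7289·4678 ≡ 1889 (mod 9411).

1889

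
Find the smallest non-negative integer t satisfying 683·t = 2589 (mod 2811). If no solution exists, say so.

gcd(683, 2811) = 1, so a unique solution mod 2811 exists.
683⁻¹ ≡ 1103 (mod 2811).
t ≡ 1103·2589 ≡ 2502 (mod 2811).

2502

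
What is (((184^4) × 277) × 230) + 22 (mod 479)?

(184)^4 ≡ 417 (mod 479)
417 × 277 = 115509 ≡ 70 (mod 479)
70 × 230 = 16100 ≡ 293 (mod 479)
293 + 22 = 315

315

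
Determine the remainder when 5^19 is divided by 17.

5^1 ≡ 5 (mod 17)
5^2 ≡ 5^2 = 25 ≡ 8 (mod 17)
5^4 ≡ 8^2 = 64 ≡ 13 (mod 17)
5^8 ≡ 13^2 = 169 ≡ 16 (mod 17)
5^16 ≡ 16^2 = 256 ≡ 1 (mod 17)
5^19 = 5^16 * 5^2 * 5^1 ≡ 1 * 8 * 5 (mod 17).
Accumulate the product:
1 * 8 = 8
8 * 5 = 40 ≡ 6

6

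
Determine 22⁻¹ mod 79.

Run the extended Euclidean algorithm:
79 = 3·22 + 13
22 = 1·13 + 9
13 = 1·9 + 4
9 = 2·4 + 1
4 = 4·1 + 0
gcd(22, 79) = 1, so the inverse exists.
Back-substitute for 1:
1 = 1·9 − 2·4
  = −2·13 + 3·9
  = 3·22 − 5·13
  = −5·79 + 18·22
So 22⁻¹ ≡ 18 (mod 79).

18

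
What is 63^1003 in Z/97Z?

63^1 ≡ 63 (mod 97)
63^2 ≡ 63^2 = 3969 ≡ 89 (mod 97)
63^4 ≡ 89^2 = 7921 ≡ 64 (mod 97)
63^8 ≡ 64^2 = 4096 ≡ 22 (mod 97)
63^16 ≡ 22^2 = 484 ≡ 96 (mod 97)
63^32 ≡ 96^2 = 9216 ≡ 1 (mod 97)
63^64 ≡ 1^2 = 1 (mod 97)
63^128 ≡ 1^2 = 1 (mod 97)
63^256 ≡ 1^2 = 1 (mod 97)
63^512 ≡ 1^2 = 1 (mod 97)
63^1003 = 63^512 × 63^256 × 63^128 × 63^64 × 63^32 × 63^8 × 63^2 × 63^1 ≡ 1 × 1 × 1 × 1 × 1 × 22 × 89 × 63 (mod 97).
Accumulate the product:
1 × 1 = 1
1 × 1 = 1
1 × 1 = 1
1 × 1 = 1
1 × 22 = 22
22 × 89 = 1958 ≡ 18
18 × 63 = 1134 ≡ 67

67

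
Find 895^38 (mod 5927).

38 in binary is 100110, i.e. 38 = 32 + 4 + 2.
895^1 ≡ 895 (mod 5927)
895^2 ≡ 895^2 = 801025 ≡ 880 (mod 5927)
895^4 ≡ 880^2 = 774400 ≡ 3890 (mod 5927)
895^8 ≡ 3890^2 = 15132100 ≡ 469 (mod 5927)
895^16 ≡ 469^2 = 219961 ≡ 662 (mod 5927)
895^32 ≡ 662^2 = 438244 ≡ 5573 (mod 5927)
895^38 = 895^32 × 895^4 × 895^2 ≡ 5573 × 3890 × 880 (mod 5927).
Accumulate the product:
5573 × 3890 = 21678970 ≡ 3931
3931 × 880 = 3459280 ≡ 3839

3839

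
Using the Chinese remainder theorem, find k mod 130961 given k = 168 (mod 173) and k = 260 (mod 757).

97913

173⁻¹ mod 757: 173*722 ≡ 1 (mod 757), so 173⁻¹ ≡ 722.
k = 168 + 173*((260 − 168)*722 mod 757) = 168 + 173*565 = 97913.
Check: 97913 mod 173 = 168, 97913 mod 757 = 260. ✓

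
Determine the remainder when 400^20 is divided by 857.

Compute successive squares:
400^1 ≡ 400 (mod 857)
400^2 ≡ 400^2 = 160000 ≡ 598 (mod 857)
400^4 ≡ 598^2 = 357604 ≡ 235 (mod 857)
400^8 ≡ 235^2 = 55225 ≡ 377 (mod 857)
400^16 ≡ 377^2 = 142129 ≡ 724 (mod 857)
400^20 = 400^16 × 400^4 ≡ 724 × 235 (mod 857).
724 × 235 = 170140 ≡ 454 (mod 857).

454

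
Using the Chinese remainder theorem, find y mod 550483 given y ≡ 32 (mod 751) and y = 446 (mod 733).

17305

751⁻¹ mod 733: 751*448 ≡ 1 (mod 733), so 751⁻¹ ≡ 448.
y = 32 + 751*((446 − 32)*448 mod 733) = 32 + 751*23 = 17305.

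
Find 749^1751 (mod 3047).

2355

1751 in binary is 11011010111, i.e. 1751 = 1024 + 512 + 128 + 64 + 16 + 4 + 2 + 1.
749^1 ≡ 749 (mod 3047)
749^2 ≡ 749^2 = 561001 ≡ 353 (mod 3047)
749^4 ≡ 353^2 = 124609 ≡ 2729 (mod 3047)
749^8 ≡ 2729^2 = 7447441 ≡ 573 (mod 3047)
749^16 ≡ 573^2 = 328329 ≡ 2300 (mod 3047)
749^32 ≡ 2300^2 = 5290000 ≡ 408 (mod 3047)
749^64 ≡ 408^2 = 166464 ≡ 1926 (mod 3047)
749^128 ≡ 1926^2 = 3709476 ≡ 1277 (mod 3047)
749^256 ≡ 1277^2 = 1630729 ≡ 584 (mod 3047)
749^512 ≡ 584^2 = 341056 ≡ 2839 (mod 3047)
749^1024 ≡ 2839^2 = 8059921 ≡ 606 (mod 3047)
749^1751 = 749^1024 * 749^512 * 749^128 * 749^64 * 749^16 * 749^4 * 749^2 * 749^1 ≡ 606 * 2839 * 1277 * 1926 * 2300 * 2729 * 353 * 749 (mod 3047).
Accumulate the product:
606 * 2839 = 1720434 ≡ 1926
1926 * 1277 = 2459502 ≡ 573
573 * 1926 = 1103598 ≡ 584
584 * 2300 = 1343200 ≡ 2520
2520 * 2729 = 6877080 ≡ 1
1 * 353 = 353
353 * 749 = 264397 ≡ 2355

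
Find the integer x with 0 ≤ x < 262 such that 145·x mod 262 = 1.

103

Run the extended Euclidean algorithm:
262 = 1*145 + 117
145 = 1*117 + 28
117 = 4*28 + 5
28 = 5*5 + 3
5 = 1*3 + 2
3 = 1*2 + 1
2 = 2*1 + 0
gcd(145, 262) = 1, so the inverse exists.
Back-substitute for 1:
1 = 1*3 − 1*2
  = −1*5 + 2*3
  = 2*28 − 11*5
  = −11*117 + 46*28
  = 46*145 − 57*117
  = −57*262 + 103*145
So 145⁻¹ ≡ 103 (mod 262).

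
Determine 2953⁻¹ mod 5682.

1801

Run the extended Euclidean algorithm:
5682 = 1×2953 + 2729
2953 = 1×2729 + 224
2729 = 12×224 + 41
224 = 5×41 + 19
41 = 2×19 + 3
19 = 6×3 + 1
3 = 3×1 + 0
gcd(2953, 5682) = 1, so the inverse exists.
Back-substitute for 1:
1 = 1×19 − 6×3
  = −6×41 + 13×19
  = 13×224 − 71×41
  = −71×2729 + 865×224
  = 865×2953 − 936×2729
  = −936×5682 + 1801×2953
So 2953⁻¹ ≡ 1801 (mod 5682).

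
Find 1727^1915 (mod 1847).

653

1915 in binary is 11101111011, i.e. 1915 = 1024 + 512 + 256 + 64 + 32 + 16 + 8 + 2 + 1.
1727^1 ≡ 1727 (mod 1847)
1727^2 ≡ 1727^2 = 2982529 ≡ 1471 (mod 1847)
1727^4 ≡ 1471^2 = 2163841 ≡ 1004 (mod 1847)
1727^8 ≡ 1004^2 = 1008016 ≡ 1401 (mod 1847)
1727^16 ≡ 1401^2 = 1962801 ≡ 1287 (mod 1847)
1727^32 ≡ 1287^2 = 1656369 ≡ 1457 (mod 1847)
1727^64 ≡ 1457^2 = 2122849 ≡ 646 (mod 1847)
1727^128 ≡ 646^2 = 417316 ≡ 1741 (mod 1847)
1727^256 ≡ 1741^2 = 3031081 ≡ 154 (mod 1847)
1727^512 ≡ 154^2 = 23716 ≡ 1552 (mod 1847)
1727^1024 ≡ 1552^2 = 2408704 ≡ 216 (mod 1847)
1727^1915 = 1727^1024 · 1727^512 · 1727^256 · 1727^64 · 1727^32 · 1727^16 · 1727^8 · 1727^2 · 1727^1 ≡ 216 · 1552 · 154 · 646 · 1457 · 1287 · 1401 · 1471 · 1727 (mod 1847).
Accumulate the product:
216 · 1552 = 335232 ≡ 925
925 · 154 = 142450 ≡ 231
231 · 646 = 149226 ≡ 1466
1466 · 1457 = 2135962 ≡ 830
830 · 1287 = 1068210 ≡ 644
644 · 1401 = 902244 ≡ 908
908 · 1471 = 1335668 ≡ 287
287 · 1727 = 495649 ≡ 653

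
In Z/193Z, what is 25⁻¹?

Run the extended Euclidean algorithm:
193 = 7·25 + 18
25 = 1·18 + 7
18 = 2·7 + 4
7 = 1·4 + 3
4 = 1·3 + 1
3 = 3·1 + 0
gcd(25, 193) = 1, so the inverse exists.
Back-substitute for 1:
1 = 1·4 − 1·3
  = −1·7 + 2·4
  = 2·18 − 5·7
  = −5·25 + 7·18
  = 7·193 − 54·25
So 25⁻¹ ≡ −54 ≡ 139 (mod 193).

139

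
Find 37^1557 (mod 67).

37^1 ≡ 37 (mod 67)
37^2 ≡ 37^2 = 1369 ≡ 29 (mod 67)
37^4 ≡ 29^2 = 841 ≡ 37 (mod 67)
37^8 ≡ 37^2 = 1369 ≡ 29 (mod 67)
37^16 ≡ 29^2 = 841 ≡ 37 (mod 67)
37^32 ≡ 37^2 = 1369 ≡ 29 (mod 67)
37^64 ≡ 29^2 = 841 ≡ 37 (mod 67)
37^128 ≡ 37^2 = 1369 ≡ 29 (mod 67)
37^256 ≡ 29^2 = 841 ≡ 37 (mod 67)
37^512 ≡ 37^2 = 1369 ≡ 29 (mod 67)
37^1024 ≡ 29^2 = 841 ≡ 37 (mod 67)
37^1557 = 37^1024 · 37^512 · 37^16 · 37^4 · 37^1 ≡ 37 · 29 · 37 · 37 · 37 (mod 67).
Accumulate the product:
37 · 29 = 1073 ≡ 1
1 · 37 = 37
37 · 37 = 1369 ≡ 29
29 · 37 = 1073 ≡ 1

1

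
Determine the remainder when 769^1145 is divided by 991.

959

1145 in binary is 10001111001, i.e. 1145 = 1024 + 64 + 32 + 16 + 8 + 1.
769^1 ≡ 769 (mod 991)
769^2 ≡ 769^2 = 591361 ≡ 725 (mod 991)
769^4 ≡ 725^2 = 525625 ≡ 395 (mod 991)
769^8 ≡ 395^2 = 156025 ≡ 438 (mod 991)
769^16 ≡ 438^2 = 191844 ≡ 581 (mod 991)
769^32 ≡ 581^2 = 337561 ≡ 621 (mod 991)
769^64 ≡ 621^2 = 385641 ≡ 142 (mod 991)
769^128 ≡ 142^2 = 20164 ≡ 344 (mod 991)
769^256 ≡ 344^2 = 118336 ≡ 407 (mod 991)
769^512 ≡ 407^2 = 165649 ≡ 152 (mod 991)
769^1024 ≡ 152^2 = 23104 ≡ 311 (mod 991)
769^1145 = 769^1024 × 769^64 × 769^32 × 769^16 × 769^8 × 769^1 ≡ 311 × 142 × 621 × 581 × 438 × 769 (mod 991).
Accumulate the product:
311 × 142 = 44162 ≡ 558
558 × 621 = 346518 ≡ 659
659 × 581 = 382879 ≡ 353
353 × 438 = 154614 ≡ 18
18 × 769 = 13842 ≡ 959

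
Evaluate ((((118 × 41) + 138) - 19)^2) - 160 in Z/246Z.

118 × 41 = 4838 ≡ 164 (mod 246)
164 + 138 = 302 ≡ 56 (mod 246)
56 - 19 = 37
(37)^2 ≡ 139 (mod 246)
139 - 160 = -21 ≡ 225 (mod 246)

225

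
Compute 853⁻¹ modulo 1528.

661

1528 = 1·853 + 675
853 = 1·675 + 178
675 = 3·178 + 141
178 = 1·141 + 37
141 = 3·37 + 30
37 = 1·30 + 7
30 = 4·7 + 2
7 = 3·2 + 1
2 = 2·1 + 0
gcd(853, 1528) = 1, so the inverse exists.
Back-substitute for 1:
1 = 1·7 − 3·2
  = −3·30 + 13·7
  = 13·37 − 16·30
  = −16·141 + 61·37
  = 61·178 − 77·141
  = −77·675 + 292·178
  = 292·853 − 369·675
  = −369·1528 + 661·853
So 853⁻¹ ≡ 661 (mod 1528).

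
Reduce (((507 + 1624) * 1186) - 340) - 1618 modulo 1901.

507 + 1624 = 2131 ≡ 230 (mod 1901)
230 * 1186 = 272780 ≡ 937 (mod 1901)
937 - 340 = 597
597 - 1618 = -1021 ≡ 880 (mod 1901)

880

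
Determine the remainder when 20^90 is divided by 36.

28

By square-and-multiply:
90 in binary is 1011010, i.e. 90 = 64 + 16 + 8 + 2.
20^1 ≡ 20 (mod 36)
20^2 ≡ 20^2 = 400 ≡ 4 (mod 36)
20^4 ≡ 4^2 = 16 (mod 36)
20^8 ≡ 16^2 = 256 ≡ 4 (mod 36)
20^16 ≡ 4^2 = 16 (mod 36)
20^32 ≡ 16^2 = 256 ≡ 4 (mod 36)
20^64 ≡ 4^2 = 16 (mod 36)
20^90 = 20^64 × 20^16 × 20^8 × 20^2 ≡ 16 × 16 × 4 × 4 (mod 36).
Accumulate the product:
16 × 16 = 256 ≡ 4
4 × 4 = 16
16 × 4 = 64 ≡ 28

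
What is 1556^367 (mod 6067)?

Compute successive squares:
367 in binary is 101101111, i.e. 367 = 256 + 64 + 32 + 8 + 4 + 2 + 1.
1556^1 ≡ 1556 (mod 6067)
1556^2 ≡ 1556^2 = 2421136 ≡ 403 (mod 6067)
1556^4 ≡ 403^2 = 162409 ≡ 4667 (mod 6067)
1556^8 ≡ 4667^2 = 21780889 ≡ 359 (mod 6067)
1556^16 ≡ 359^2 = 128881 ≡ 1474 (mod 6067)
1556^32 ≡ 1474^2 = 2172676 ≡ 690 (mod 6067)
1556^64 ≡ 690^2 = 476100 ≡ 2874 (mod 6067)
1556^128 ≡ 2874^2 = 8259876 ≡ 2689 (mod 6067)
1556^256 ≡ 2689^2 = 7230721 ≡ 4924 (mod 6067)
1556^367 = 1556^256 · 1556^64 · 1556^32 · 1556^8 · 1556^4 · 1556^2 · 1556^1 ≡ 4924 · 2874 · 690 · 359 · 4667 · 403 · 1556 (mod 6067).
Accumulate the product:
4924 · 2874 = 14151576 ≡ 3332
3332 · 690 = 2299080 ≡ 5754
5754 · 359 = 2065686 ≡ 2906
2906 · 4667 = 13562302 ≡ 2557
2557 · 403 = 1030471 ≡ 5148
5148 · 1556 = 8010288 ≡ 1848

1848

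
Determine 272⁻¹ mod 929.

Apply the Euclidean algorithm and back-substitute:
929 = 3×272 + 113
272 = 2×113 + 46
113 = 2×46 + 21
46 = 2×21 + 4
21 = 5×4 + 1
4 = 4×1 + 0
gcd(272, 929) = 1, so the inverse exists.
Bézout: 1 = 65×929 − 222×272.
So 272⁻¹ ≡ −222 ≡ 707 (mod 929).

707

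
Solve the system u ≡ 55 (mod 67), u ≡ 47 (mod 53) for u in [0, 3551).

524

67⁻¹ mod 53: 67·19 ≡ 1 (mod 53), so 67⁻¹ ≡ 19.
u = 55 + 67·((47 − 55)·19 mod 53) = 55 + 67·7 = 524.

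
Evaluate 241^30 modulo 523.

30 in binary is 11110, i.e. 30 = 16 + 8 + 4 + 2.
241^1 ≡ 241 (mod 523)
241^2 ≡ 241^2 = 58081 ≡ 28 (mod 523)
241^4 ≡ 28^2 = 784 ≡ 261 (mod 523)
241^8 ≡ 261^2 = 68121 ≡ 131 (mod 523)
241^16 ≡ 131^2 = 17161 ≡ 425 (mod 523)
241^30 = 241^16 * 241^8 * 241^4 * 241^2 ≡ 425 * 131 * 261 * 28 (mod 523).
Accumulate the product:
425 * 131 = 55675 ≡ 237
237 * 261 = 61857 ≡ 143
143 * 28 = 4004 ≡ 343

343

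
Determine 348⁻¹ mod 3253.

215

3253 = 9*348 + 121
348 = 2*121 + 106
121 = 1*106 + 15
106 = 7*15 + 1
15 = 15*1 + 0
gcd(348, 3253) = 1, so the inverse exists.
Bézout: 1 = −23*3253 + 215*348.
So 348⁻¹ ≡ 215 (mod 3253).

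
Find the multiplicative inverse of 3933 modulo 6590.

6590 = 1×3933 + 2657
3933 = 1×2657 + 1276
2657 = 2×1276 + 105
1276 = 12×105 + 16
105 = 6×16 + 9
16 = 1×9 + 7
9 = 1×7 + 2
7 = 3×2 + 1
2 = 2×1 + 0
gcd(3933, 6590) = 1, so the inverse exists.
Back-substitute for 1:
1 = 1×7 − 3×2
  = −3×9 + 4×7
  = 4×16 − 7×9
  = −7×105 + 46×16
  = 46×1276 − 559×105
  = −559×2657 + 1164×1276
  = 1164×3933 − 1723×2657
  = −1723×6590 + 2887×3933
So 3933⁻¹ ≡ 2887 (mod 6590).

2887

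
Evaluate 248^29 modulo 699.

Compute successive squares:
29 in binary is 11101, i.e. 29 = 16 + 8 + 4 + 1.
248^1 ≡ 248 (mod 699)
248^2 ≡ 248^2 = 61504 ≡ 691 (mod 699)
248^4 ≡ 691^2 = 477481 ≡ 64 (mod 699)
248^8 ≡ 64^2 = 4096 ≡ 601 (mod 699)
248^16 ≡ 601^2 = 361201 ≡ 517 (mod 699)
248^29 = 248^16 · 248^8 · 248^4 · 248^1 ≡ 517 · 601 · 64 · 248 (mod 699).
Accumulate the product:
517 · 601 = 310717 ≡ 361
361 · 64 = 23104 ≡ 37
37 · 248 = 9176 ≡ 89

89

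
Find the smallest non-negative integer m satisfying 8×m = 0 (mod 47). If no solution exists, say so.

gcd(8, 47) = 1, so a unique solution mod 47 exists.
8⁻¹ ≡ 6 (mod 47).
m ≡ 6×0 ≡ 0 (mod 47).

0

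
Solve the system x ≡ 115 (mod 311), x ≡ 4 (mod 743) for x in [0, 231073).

98080

311⁻¹ mod 743: 311·700 ≡ 1 (mod 743), so 311⁻¹ ≡ 700.
x = 115 + 311·((4 − 115)·700 mod 743) = 115 + 311·315 = 98080.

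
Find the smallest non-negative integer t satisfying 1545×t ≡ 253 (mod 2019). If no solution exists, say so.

gcd(1545, 2019) = 3, and 3 does not divide 253.
So the congruence has no solution.

no solution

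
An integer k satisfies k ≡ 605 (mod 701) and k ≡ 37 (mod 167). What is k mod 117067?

701⁻¹ mod 167: 701*81 ≡ 1 (mod 167), so 701⁻¹ ≡ 81.
k = 605 + 701*((37 − 605)*81 mod 167) = 605 + 701*84 = 59489.

59489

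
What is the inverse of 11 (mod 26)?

19

Apply the Euclidean algorithm and back-substitute:
26 = 2×11 + 4
11 = 2×4 + 3
4 = 1×3 + 1
3 = 3×1 + 0
gcd(11, 26) = 1, so the inverse exists.
Back-substitute for 1:
1 = 1×4 − 1×3
  = −1×11 + 3×4
  = 3×26 − 7×11
So 11⁻¹ ≡ −7 ≡ 19 (mod 26).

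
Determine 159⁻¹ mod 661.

By the extended Euclidean algorithm:
661 = 4*159 + 25
159 = 6*25 + 9
25 = 2*9 + 7
9 = 1*7 + 2
7 = 3*2 + 1
2 = 2*1 + 0
gcd(159, 661) = 1, so the inverse exists.
Back-substitute for 1:
1 = 1*7 − 3*2
  = −3*9 + 4*7
  = 4*25 − 11*9
  = −11*159 + 70*25
  = 70*661 − 291*159
So 159⁻¹ ≡ −291 ≡ 370 (mod 661).

370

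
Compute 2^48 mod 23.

16

Compute successive squares:
48 in binary is 110000, i.e. 48 = 32 + 16.
2^1 ≡ 2 (mod 23)
2^2 ≡ 2^2 = 4 (mod 23)
2^4 ≡ 4^2 = 16 (mod 23)
2^8 ≡ 16^2 = 256 ≡ 3 (mod 23)
2^16 ≡ 3^2 = 9 (mod 23)
2^32 ≡ 9^2 = 81 ≡ 12 (mod 23)
2^48 = 2^32 × 2^16 ≡ 12 × 9 (mod 23).
12 × 9 = 108 ≡ 16 (mod 23).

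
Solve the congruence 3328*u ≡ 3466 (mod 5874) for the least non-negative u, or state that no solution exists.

gcd(3328, 5874) = 2, and 2 | 3466, so solutions exist.
Divide through by 2: 1664*u = 1733 (mod 2937).
1664⁻¹ ≡ 323 (mod 2937).
u ≡ 323*1733 ≡ 1729 (mod 2937).
The smallest non-negative solution is u = 1729.

1729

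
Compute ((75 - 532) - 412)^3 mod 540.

75 - 532 = -457 ≡ 83 (mod 540)
83 - 412 = -329 ≡ 211 (mod 540)
(211)^3 ≡ 91 (mod 540)

91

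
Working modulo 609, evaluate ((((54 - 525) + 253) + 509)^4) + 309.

600

54 - 525 = -471 ≡ 138 (mod 609)
138 + 253 = 391
391 + 509 = 900 ≡ 291 (mod 609)
(291)^4 ≡ 291 (mod 609)
291 + 309 = 600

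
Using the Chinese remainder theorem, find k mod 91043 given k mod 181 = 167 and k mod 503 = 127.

90667

181⁻¹ mod 503: 181·239 ≡ 1 (mod 503), so 181⁻¹ ≡ 239.
k = 167 + 181·((127 − 167)·239 mod 503) = 167 + 181·500 = 90667.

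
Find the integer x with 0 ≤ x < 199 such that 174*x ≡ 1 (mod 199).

Run the extended Euclidean algorithm:
199 = 1*174 + 25
174 = 6*25 + 24
25 = 1*24 + 1
24 = 24*1 + 0
gcd(174, 199) = 1, so the inverse exists.
Back-substitute for 1:
1 = 1*25 − 1*24
  = −1*174 + 7*25
  = 7*199 − 8*174
So 174⁻¹ ≡ −8 ≡ 191 (mod 199).

191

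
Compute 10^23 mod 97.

56

10^1 ≡ 10 (mod 97)
10^2 ≡ 10^2 = 100 ≡ 3 (mod 97)
10^4 ≡ 3^2 = 9 (mod 97)
10^8 ≡ 9^2 = 81 (mod 97)
10^16 ≡ 81^2 = 6561 ≡ 62 (mod 97)
10^23 = 10^16 · 10^4 · 10^2 · 10^1 ≡ 62 · 9 · 3 · 10 (mod 97).
Accumulate the product:
62 · 9 = 558 ≡ 73
73 · 3 = 219 ≡ 25
25 · 10 = 250 ≡ 56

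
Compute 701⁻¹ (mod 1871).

1121

1871 = 2·701 + 469
701 = 1·469 + 232
469 = 2·232 + 5
232 = 46·5 + 2
5 = 2·2 + 1
2 = 2·1 + 0
gcd(701, 1871) = 1, so the inverse exists.
Bézout: 1 = 281·1871 − 750·701.
So 701⁻¹ ≡ −750 ≡ 1121 (mod 1871).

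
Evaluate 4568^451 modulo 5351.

500

Compute successive squares:
451 in binary is 111000011, i.e. 451 = 256 + 128 + 64 + 2 + 1.
4568^1 ≡ 4568 (mod 5351)
4568^2 ≡ 4568^2 = 20866624 ≡ 3075 (mod 5351)
4568^4 ≡ 3075^2 = 9455625 ≡ 408 (mod 5351)
4568^8 ≡ 408^2 = 166464 ≡ 583 (mod 5351)
4568^16 ≡ 583^2 = 339889 ≡ 2776 (mod 5351)
4568^32 ≡ 2776^2 = 7706176 ≡ 736 (mod 5351)
4568^64 ≡ 736^2 = 541696 ≡ 1245 (mod 5351)
4568^128 ≡ 1245^2 = 1550025 ≡ 3586 (mod 5351)
4568^256 ≡ 3586^2 = 12859396 ≡ 943 (mod 5351)
4568^451 = 4568^256 * 4568^128 * 4568^64 * 4568^2 * 4568^1 ≡ 943 * 3586 * 1245 * 3075 * 4568 (mod 5351).
Accumulate the product:
943 * 3586 = 3381598 ≡ 5117
5117 * 1245 = 6370665 ≡ 2975
2975 * 3075 = 9148125 ≡ 3266
3266 * 4568 = 14919088 ≡ 500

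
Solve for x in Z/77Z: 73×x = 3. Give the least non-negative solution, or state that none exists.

57

gcd(73, 77) = 1, so a unique solution mod 77 exists.
73⁻¹ ≡ 19 (mod 77).
x ≡ 19×3 ≡ 57 (mod 77).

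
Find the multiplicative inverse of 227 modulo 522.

23

Apply the Euclidean algorithm and back-substitute:
522 = 2*227 + 68
227 = 3*68 + 23
68 = 2*23 + 22
23 = 1*22 + 1
22 = 22*1 + 0
gcd(227, 522) = 1, so the inverse exists.
Bézout: 1 = −10*522 + 23*227.
So 227⁻¹ ≡ 23 (mod 522).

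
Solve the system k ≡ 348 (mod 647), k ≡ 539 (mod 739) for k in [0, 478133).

170509

647⁻¹ mod 739: 647·249 ≡ 1 (mod 739), so 647⁻¹ ≡ 249.
k = 348 + 647·((539 − 348)·249 mod 739) = 348 + 647·263 = 170509.
Check: 170509 mod 647 = 348, 170509 mod 739 = 539. ✓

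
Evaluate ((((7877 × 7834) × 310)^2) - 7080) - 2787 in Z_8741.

982

7877 × 7834 = 61708418 ≡ 5699 (mod 8741)
5699 × 310 = 1766690 ≡ 1008 (mod 8741)
(1008)^2 ≡ 2108 (mod 8741)
2108 - 7080 = -4972 ≡ 3769 (mod 8741)
3769 - 2787 = 982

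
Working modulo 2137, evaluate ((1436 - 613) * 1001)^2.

1436 - 613 = 823
823 * 1001 = 823823 ≡ 1078 (mod 2137)
(1078)^2 ≡ 1693 (mod 2137)

1693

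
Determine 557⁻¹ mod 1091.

Run the extended Euclidean algorithm:
1091 = 1*557 + 534
557 = 1*534 + 23
534 = 23*23 + 5
23 = 4*5 + 3
5 = 1*3 + 2
3 = 1*2 + 1
2 = 2*1 + 0
gcd(557, 1091) = 1, so the inverse exists.
Bézout: 1 = −218*1091 + 427*557.
So 557⁻¹ ≡ 427 (mod 1091).

427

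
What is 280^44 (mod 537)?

334

Compute successive squares:
44 in binary is 101100, i.e. 44 = 32 + 8 + 4.
280^1 ≡ 280 (mod 537)
280^2 ≡ 280^2 = 78400 ≡ 535 (mod 537)
280^4 ≡ 535^2 = 286225 ≡ 4 (mod 537)
280^8 ≡ 4^2 = 16 (mod 537)
280^16 ≡ 16^2 = 256 (mod 537)
280^32 ≡ 256^2 = 65536 ≡ 22 (mod 537)
280^44 = 280^32 · 280^8 · 280^4 ≡ 22 · 16 · 4 (mod 537).
Accumulate the product:
22 · 16 = 352
352 · 4 = 1408 ≡ 334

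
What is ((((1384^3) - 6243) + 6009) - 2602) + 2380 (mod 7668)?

(1384)^3 ≡ 2476 (mod 7668)
2476 - 6243 = -3767 ≡ 3901 (mod 7668)
3901 + 6009 = 9910 ≡ 2242 (mod 7668)
2242 - 2602 = -360 ≡ 7308 (mod 7668)
7308 + 2380 = 9688 ≡ 2020 (mod 7668)

2020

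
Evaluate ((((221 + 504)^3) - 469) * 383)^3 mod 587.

45

221 + 504 = 725 ≡ 138 (mod 587)
(138)^3 ≡ 73 (mod 587)
73 - 469 = -396 ≡ 191 (mod 587)
191 * 383 = 73153 ≡ 365 (mod 587)
(365)^3 ≡ 45 (mod 587)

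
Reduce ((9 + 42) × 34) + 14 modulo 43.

28

9 + 42 = 51 ≡ 8 (mod 43)
8 × 34 = 272 ≡ 14 (mod 43)
14 + 14 = 28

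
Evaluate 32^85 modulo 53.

35

Using repeated squaring:
85 in binary is 1010101, i.e. 85 = 64 + 16 + 4 + 1.
32^1 ≡ 32 (mod 53)
32^2 ≡ 32^2 = 1024 ≡ 17 (mod 53)
32^4 ≡ 17^2 = 289 ≡ 24 (mod 53)
32^8 ≡ 24^2 = 576 ≡ 46 (mod 53)
32^16 ≡ 46^2 = 2116 ≡ 49 (mod 53)
32^32 ≡ 49^2 = 2401 ≡ 16 (mod 53)
32^64 ≡ 16^2 = 256 ≡ 44 (mod 53)
32^85 = 32^64 * 32^16 * 32^4 * 32^1 ≡ 44 * 49 * 24 * 32 (mod 53).
Accumulate the product:
44 * 49 = 2156 ≡ 36
36 * 24 = 864 ≡ 16
16 * 32 = 512 ≡ 35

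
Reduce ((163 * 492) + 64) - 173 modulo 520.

163 * 492 = 80196 ≡ 116 (mod 520)
116 + 64 = 180
180 - 173 = 7

7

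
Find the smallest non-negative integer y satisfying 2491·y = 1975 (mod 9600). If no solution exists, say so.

6325

gcd(2491, 9600) = 1, so a unique solution mod 9600 exists.
2491⁻¹ ≡ 7411 (mod 9600).
y ≡ 7411·1975 ≡ 6325 (mod 9600).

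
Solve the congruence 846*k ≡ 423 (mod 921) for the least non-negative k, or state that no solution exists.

gcd(846, 921) = 3, and 3 | 423, so solutions exist.
Divide through by 3: 282*k ≡ 141 (mod 307).
282⁻¹ ≡ 221 (mod 307).
k ≡ 221*141 ≡ 154 (mod 307).
The smallest non-negative solution is k = 154.

154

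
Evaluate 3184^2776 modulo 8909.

1950

By square-and-multiply:
2776 in binary is 101011011000, i.e. 2776 = 2048 + 512 + 128 + 64 + 16 + 8.
3184^1 ≡ 3184 (mod 8909)
3184^2 ≡ 3184^2 = 10137856 ≡ 8323 (mod 8909)
3184^4 ≡ 8323^2 = 69272329 ≡ 4854 (mod 8909)
3184^8 ≡ 4854^2 = 23561316 ≡ 5920 (mod 8909)
3184^16 ≡ 5920^2 = 35046400 ≡ 7303 (mod 8909)
3184^32 ≡ 7303^2 = 53333809 ≡ 4535 (mod 8909)
3184^64 ≡ 4535^2 = 20566225 ≡ 4253 (mod 8909)
3184^128 ≡ 4253^2 = 18088009 ≡ 2739 (mod 8909)
3184^256 ≡ 2739^2 = 7502121 ≡ 743 (mod 8909)
3184^512 ≡ 743^2 = 552049 ≡ 8600 (mod 8909)
3184^1024 ≡ 8600^2 = 73960000 ≡ 6391 (mod 8909)
3184^2048 ≡ 6391^2 = 40844881 ≡ 6025 (mod 8909)
3184^2776 = 3184^2048 · 3184^512 · 3184^128 · 3184^64 · 3184^16 · 3184^8 ≡ 6025 · 8600 · 2739 · 4253 · 7303 · 5920 (mod 8909).
Accumulate the product:
6025 · 8600 = 51815000 ≡ 256
256 · 2739 = 701184 ≡ 6282
6282 · 4253 = 26717346 ≡ 8164
8164 · 7303 = 59621692 ≡ 2664
2664 · 5920 = 15770880 ≡ 1950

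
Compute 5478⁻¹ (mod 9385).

687

9385 = 1×5478 + 3907
5478 = 1×3907 + 1571
3907 = 2×1571 + 765
1571 = 2×765 + 41
765 = 18×41 + 27
41 = 1×27 + 14
27 = 1×14 + 13
14 = 1×13 + 1
13 = 13×1 + 0
gcd(5478, 9385) = 1, so the inverse exists.
Bézout: 1 = −401×9385 + 687×5478.
So 5478⁻¹ ≡ 687 (mod 9385).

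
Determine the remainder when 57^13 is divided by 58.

57^1 ≡ 57 (mod 58)
57^2 ≡ 57^2 = 3249 ≡ 1 (mod 58)
57^4 ≡ 1^2 = 1 (mod 58)
57^8 ≡ 1^2 = 1 (mod 58)
57^13 = 57^8 * 57^4 * 57^1 ≡ 1 * 1 * 57 (mod 58).
Accumulate the product:
1 * 1 = 1
1 * 57 = 57

57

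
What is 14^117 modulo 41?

14^1 ≡ 14 (mod 41)
14^2 ≡ 14^2 = 196 ≡ 32 (mod 41)
14^4 ≡ 32^2 = 1024 ≡ 40 (mod 41)
14^8 ≡ 40^2 = 1600 ≡ 1 (mod 41)
14^16 ≡ 1^2 = 1 (mod 41)
14^32 ≡ 1^2 = 1 (mod 41)
14^64 ≡ 1^2 = 1 (mod 41)
14^117 = 14^64 · 14^32 · 14^16 · 14^4 · 14^1 ≡ 1 · 1 · 1 · 40 · 14 (mod 41).
Accumulate the product:
1 · 1 = 1
1 · 1 = 1
1 · 40 = 40
40 · 14 = 560 ≡ 27

27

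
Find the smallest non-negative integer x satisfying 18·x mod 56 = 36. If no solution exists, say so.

2

gcd(18, 56) = 2, and 2 | 36, so solutions exist.
Divide through by 2: 9·x = 18 (mod 28).
9⁻¹ ≡ 25 (mod 28).
x ≡ 25·18 ≡ 2 (mod 28).
The smallest non-negative solution is x = 2.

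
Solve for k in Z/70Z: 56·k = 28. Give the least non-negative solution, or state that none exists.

gcd(56, 70) = 14, and 14 | 28, so solutions exist.
Divide through by 14: 4·k ≡ 2 (mod 5).
4⁻¹ ≡ 4 (mod 5).
k ≡ 4·2 ≡ 3 (mod 5).
The smallest non-negative solution is k = 3.

3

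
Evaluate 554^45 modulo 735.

By square-and-multiply:
45 in binary is 101101, i.e. 45 = 32 + 8 + 4 + 1.
554^1 ≡ 554 (mod 735)
554^2 ≡ 554^2 = 306916 ≡ 421 (mod 735)
554^4 ≡ 421^2 = 177241 ≡ 106 (mod 735)
554^8 ≡ 106^2 = 11236 ≡ 211 (mod 735)
554^16 ≡ 211^2 = 44521 ≡ 421 (mod 735)
554^32 ≡ 421^2 = 177241 ≡ 106 (mod 735)
554^45 = 554^32 · 554^8 · 554^4 · 554^1 ≡ 106 · 211 · 106 · 554 (mod 735).
Accumulate the product:
106 · 211 = 22366 ≡ 316
316 · 106 = 33496 ≡ 421
421 · 554 = 233234 ≡ 239

239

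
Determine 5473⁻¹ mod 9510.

6457

Run the extended Euclidean algorithm:
9510 = 1×5473 + 4037
5473 = 1×4037 + 1436
4037 = 2×1436 + 1165
1436 = 1×1165 + 271
1165 = 4×271 + 81
271 = 3×81 + 28
81 = 2×28 + 25
28 = 1×25 + 3
25 = 8×3 + 1
3 = 3×1 + 0
gcd(5473, 9510) = 1, so the inverse exists.
Back-substitute for 1:
1 = 1×25 − 8×3
  = −8×28 + 9×25
  = 9×81 − 26×28
  = −26×271 + 87×81
  = 87×1165 − 374×271
  = −374×1436 + 461×1165
  = 461×4037 − 1296×1436
  = −1296×5473 + 1757×4037
  = 1757×9510 − 3053×5473
So 5473⁻¹ ≡ −3053 ≡ 6457 (mod 9510).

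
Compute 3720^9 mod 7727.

Compute successive squares:
9 in binary is 1001, i.e. 9 = 8 + 1.
3720^1 ≡ 3720 (mod 7727)
3720^2 ≡ 3720^2 = 13838400 ≡ 7070 (mod 7727)
3720^4 ≡ 7070^2 = 49984900 ≡ 6664 (mod 7727)
3720^8 ≡ 6664^2 = 44408896 ≡ 1827 (mod 7727)
3720^9 = 3720^8 * 3720^1 ≡ 1827 * 3720 (mod 7727).
1827 * 3720 = 6796440 ≡ 4407 (mod 7727).

4407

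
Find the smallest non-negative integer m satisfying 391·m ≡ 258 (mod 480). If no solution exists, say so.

78

gcd(391, 480) = 1, so a unique solution mod 480 exists.
391⁻¹ ≡ 151 (mod 480).
m ≡ 151·258 ≡ 78 (mod 480).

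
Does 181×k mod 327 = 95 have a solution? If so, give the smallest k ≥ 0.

gcd(181, 327) = 1, so a unique solution mod 327 exists.
181⁻¹ ≡ 271 (mod 327).
k ≡ 271×95 ≡ 239 (mod 327).

239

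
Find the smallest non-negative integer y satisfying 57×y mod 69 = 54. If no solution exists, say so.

7

gcd(57, 69) = 3, and 3 | 54, so solutions exist.
Divide through by 3: 19×y = 18 (mod 23).
19⁻¹ ≡ 17 (mod 23).
y ≡ 17×18 ≡ 7 (mod 23).
The smallest non-negative solution is y = 7.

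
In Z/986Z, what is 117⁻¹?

986 = 8·117 + 50
117 = 2·50 + 17
50 = 2·17 + 16
17 = 1·16 + 1
16 = 16·1 + 0
gcd(117, 986) = 1, so the inverse exists.
Back-substitute for 1:
1 = 1·17 − 1·16
  = −1·50 + 3·17
  = 3·117 − 7·50
  = −7·986 + 59·117
So 117⁻¹ ≡ 59 (mod 986).

59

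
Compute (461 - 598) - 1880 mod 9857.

7840

461 - 598 = -137 ≡ 9720 (mod 9857)
9720 - 1880 = 7840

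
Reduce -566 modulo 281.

-566 = -3·281 + 277, so -566 ≡ 277 (mod 281).

277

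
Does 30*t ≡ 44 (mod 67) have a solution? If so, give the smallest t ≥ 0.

64

gcd(30, 67) = 1, so a unique solution mod 67 exists.
30⁻¹ ≡ 38 (mod 67).
t ≡ 38*44 ≡ 64 (mod 67).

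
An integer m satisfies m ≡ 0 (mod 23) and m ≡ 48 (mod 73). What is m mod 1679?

23⁻¹ mod 73: 23×54 ≡ 1 (mod 73), so 23⁻¹ ≡ 54.
m = 0 + 23×((48 − 0)×54 mod 73) = 0 + 23×37 = 851.

851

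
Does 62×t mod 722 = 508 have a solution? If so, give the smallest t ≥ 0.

gcd(62, 722) = 2, and 2 | 508, so solutions exist.
Divide through by 2: 31×t ≡ 254 mod 361.
31⁻¹ ≡ 198 (mod 361).
t ≡ 198×254 ≡ 113 (mod 361).
The smallest non-negative solution is t = 113.

113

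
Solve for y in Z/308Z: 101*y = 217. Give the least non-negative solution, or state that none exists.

301

gcd(101, 308) = 1, so a unique solution mod 308 exists.
101⁻¹ ≡ 61 (mod 308).
y ≡ 61*217 ≡ 301 (mod 308).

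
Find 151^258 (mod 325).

151^1 ≡ 151 (mod 325)
151^2 ≡ 151^2 = 22801 ≡ 51 (mod 325)
151^4 ≡ 51^2 = 2601 ≡ 1 (mod 325)
151^8 ≡ 1^2 = 1 (mod 325)
151^16 ≡ 1^2 = 1 (mod 325)
151^32 ≡ 1^2 = 1 (mod 325)
151^64 ≡ 1^2 = 1 (mod 325)
151^128 ≡ 1^2 = 1 (mod 325)
151^256 ≡ 1^2 = 1 (mod 325)
151^258 = 151^256 × 151^2 ≡ 1 × 51 (mod 325).
1 × 51 = 51 ≡ 51 (mod 325).

51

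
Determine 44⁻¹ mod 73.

5

Run the extended Euclidean algorithm:
73 = 1×44 + 29
44 = 1×29 + 15
29 = 1×15 + 14
15 = 1×14 + 1
14 = 14×1 + 0
gcd(44, 73) = 1, so the inverse exists.
Bézout: 1 = −3×73 + 5×44.
So 44⁻¹ ≡ 5 (mod 73).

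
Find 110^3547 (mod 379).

376

110^1 ≡ 110 (mod 379)
110^2 ≡ 110^2 = 12100 ≡ 351 (mod 379)
110^4 ≡ 351^2 = 123201 ≡ 26 (mod 379)
110^8 ≡ 26^2 = 676 ≡ 297 (mod 379)
110^16 ≡ 297^2 = 88209 ≡ 281 (mod 379)
110^32 ≡ 281^2 = 78961 ≡ 129 (mod 379)
110^64 ≡ 129^2 = 16641 ≡ 344 (mod 379)
110^128 ≡ 344^2 = 118336 ≡ 88 (mod 379)
110^256 ≡ 88^2 = 7744 ≡ 164 (mod 379)
110^512 ≡ 164^2 = 26896 ≡ 366 (mod 379)
110^1024 ≡ 366^2 = 133956 ≡ 169 (mod 379)
110^2048 ≡ 169^2 = 28561 ≡ 136 (mod 379)
110^3547 = 110^2048 × 110^1024 × 110^256 × 110^128 × 110^64 × 110^16 × 110^8 × 110^2 × 110^1 ≡ 136 × 169 × 164 × 88 × 344 × 281 × 297 × 351 × 110 (mod 379).
Accumulate the product:
136 × 169 = 22984 ≡ 244
244 × 164 = 40016 ≡ 221
221 × 88 = 19448 ≡ 119
119 × 344 = 40936 ≡ 4
4 × 281 = 1124 ≡ 366
366 × 297 = 108702 ≡ 308
308 × 351 = 108108 ≡ 93
93 × 110 = 10230 ≡ 376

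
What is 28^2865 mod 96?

64

Compute successive squares:
2865 in binary is 101100110001, i.e. 2865 = 2048 + 512 + 256 + 32 + 16 + 1.
28^1 ≡ 28 (mod 96)
28^2 ≡ 28^2 = 784 ≡ 16 (mod 96)
28^4 ≡ 16^2 = 256 ≡ 64 (mod 96)
28^8 ≡ 64^2 = 4096 ≡ 64 (mod 96)
28^16 ≡ 64^2 = 4096 ≡ 64 (mod 96)
28^32 ≡ 64^2 = 4096 ≡ 64 (mod 96)
28^64 ≡ 64^2 = 4096 ≡ 64 (mod 96)
28^128 ≡ 64^2 = 4096 ≡ 64 (mod 96)
28^256 ≡ 64^2 = 4096 ≡ 64 (mod 96)
28^512 ≡ 64^2 = 4096 ≡ 64 (mod 96)
28^1024 ≡ 64^2 = 4096 ≡ 64 (mod 96)
28^2048 ≡ 64^2 = 4096 ≡ 64 (mod 96)
28^2865 = 28^2048 · 28^512 · 28^256 · 28^32 · 28^16 · 28^1 ≡ 64 · 64 · 64 · 64 · 64 · 28 (mod 96).
Accumulate the product:
64 · 64 = 4096 ≡ 64
64 · 64 = 4096 ≡ 64
64 · 64 = 4096 ≡ 64
64 · 64 = 4096 ≡ 64
64 · 28 = 1792 ≡ 64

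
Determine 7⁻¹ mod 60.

Run the extended Euclidean algorithm:
60 = 8·7 + 4
7 = 1·4 + 3
4 = 1·3 + 1
3 = 3·1 + 0
gcd(7, 60) = 1, so the inverse exists.
Bézout: 1 = 2·60 − 17·7.
So 7⁻¹ ≡ −17 ≡ 43 (mod 60).

43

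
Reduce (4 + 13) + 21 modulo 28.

4 + 13 = 17
17 + 21 = 38 ≡ 10 (mod 28)

10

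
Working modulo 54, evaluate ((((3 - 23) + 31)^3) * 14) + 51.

1

3 - 23 = -20 ≡ 34 (mod 54)
34 + 31 = 65 ≡ 11 (mod 54)
(11)^3 ≡ 35 (mod 54)
35 * 14 = 490 ≡ 4 (mod 54)
4 + 51 = 55 ≡ 1 (mod 54)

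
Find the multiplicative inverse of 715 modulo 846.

By the extended Euclidean algorithm:
846 = 1×715 + 131
715 = 5×131 + 60
131 = 2×60 + 11
60 = 5×11 + 5
11 = 2×5 + 1
5 = 5×1 + 0
gcd(715, 846) = 1, so the inverse exists.
Bézout: 1 = 131×846 − 155×715.
So 715⁻¹ ≡ −155 ≡ 691 (mod 846).

691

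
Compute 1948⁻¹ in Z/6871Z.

3954

Apply the Euclidean algorithm and back-substitute:
6871 = 3×1948 + 1027
1948 = 1×1027 + 921
1027 = 1×921 + 106
921 = 8×106 + 73
106 = 1×73 + 33
73 = 2×33 + 7
33 = 4×7 + 5
7 = 1×5 + 2
5 = 2×2 + 1
2 = 2×1 + 0
gcd(1948, 6871) = 1, so the inverse exists.
Bézout: 1 = 827×6871 − 2917×1948.
So 1948⁻¹ ≡ −2917 ≡ 3954 (mod 6871).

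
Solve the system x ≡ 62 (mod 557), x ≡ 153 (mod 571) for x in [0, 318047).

155465

557⁻¹ mod 571: 557*367 ≡ 1 (mod 571), so 557⁻¹ ≡ 367.
x = 62 + 557*((153 − 62)*367 mod 571) = 62 + 557*279 = 155465.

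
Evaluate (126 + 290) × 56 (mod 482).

160

126 + 290 = 416
416 × 56 = 23296 ≡ 160 (mod 482)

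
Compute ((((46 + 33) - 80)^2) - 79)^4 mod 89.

46 + 33 = 79
79 - 80 = -1 ≡ 88 (mod 89)
(88)^2 ≡ 1 (mod 89)
1 - 79 = -78 ≡ 11 (mod 89)
(11)^4 ≡ 45 (mod 89)

45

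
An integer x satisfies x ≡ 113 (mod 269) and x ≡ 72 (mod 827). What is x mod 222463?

269⁻¹ mod 827: 269×372 ≡ 1 (mod 827), so 269⁻¹ ≡ 372.
x = 113 + 269×((72 − 113)×372 mod 827) = 113 + 269×461 = 124122.

124122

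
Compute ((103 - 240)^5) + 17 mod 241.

239

103 - 240 = -137 ≡ 104 (mod 241)
(104)^5 ≡ 222 (mod 241)
222 + 17 = 239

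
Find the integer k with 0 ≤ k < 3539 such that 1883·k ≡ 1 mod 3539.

By the extended Euclidean algorithm:
3539 = 1·1883 + 1656
1883 = 1·1656 + 227
1656 = 7·227 + 67
227 = 3·67 + 26
67 = 2·26 + 15
26 = 1·15 + 11
15 = 1·11 + 4
11 = 2·4 + 3
4 = 1·3 + 1
3 = 3·1 + 0
gcd(1883, 3539) = 1, so the inverse exists.
Bézout: 1 = 506·3539 − 951·1883.
So 1883⁻¹ ≡ −951 ≡ 2588 (mod 3539).

2588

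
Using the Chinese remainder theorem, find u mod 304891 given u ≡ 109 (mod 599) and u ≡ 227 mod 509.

599⁻¹ mod 509: 599×345 ≡ 1 (mod 509), so 599⁻¹ ≡ 345.
u = 109 + 599×((227 − 109)×345 mod 509) = 109 + 599×499 = 299010.
Check: 299010 mod 599 = 109, 299010 mod 509 = 227. ✓

299010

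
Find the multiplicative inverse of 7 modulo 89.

51

89 = 12*7 + 5
7 = 1*5 + 2
5 = 2*2 + 1
2 = 2*1 + 0
gcd(7, 89) = 1, so the inverse exists.
Bézout: 1 = 3*89 − 38*7.
So 7⁻¹ ≡ −38 ≡ 51 (mod 89).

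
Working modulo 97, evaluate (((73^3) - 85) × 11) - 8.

(73)^3 ≡ 47 (mod 97)
47 - 85 = -38 ≡ 59 (mod 97)
59 × 11 = 649 ≡ 67 (mod 97)
67 - 8 = 59

59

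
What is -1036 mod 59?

-1036 = -18·59 + 26, so -1036 ≡ 26 (mod 59).

26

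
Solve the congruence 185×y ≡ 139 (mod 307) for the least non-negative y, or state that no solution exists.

97

gcd(185, 307) = 1, so a unique solution mod 307 exists.
185⁻¹ ≡ 78 (mod 307).
y ≡ 78×139 ≡ 97 (mod 307).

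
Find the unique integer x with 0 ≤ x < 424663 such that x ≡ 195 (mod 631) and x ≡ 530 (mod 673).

409714

631⁻¹ mod 673: 631×16 ≡ 1 (mod 673), so 631⁻¹ ≡ 16.
x = 195 + 631×((530 − 195)×16 mod 673) = 195 + 631×649 = 409714.
Check: 409714 mod 631 = 195, 409714 mod 673 = 530. ✓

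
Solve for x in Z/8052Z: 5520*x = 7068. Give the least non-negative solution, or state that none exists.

382

gcd(5520, 8052) = 12, and 12 | 7068, so solutions exist.
Divide through by 12: 460*x mod 671 = 589.
460⁻¹ ≡ 159 (mod 671).
x ≡ 159*589 ≡ 382 (mod 671).
The smallest non-negative solution is x = 382.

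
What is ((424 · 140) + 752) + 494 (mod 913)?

348

424 · 140 = 59360 ≡ 15 (mod 913)
15 + 752 = 767
767 + 494 = 1261 ≡ 348 (mod 913)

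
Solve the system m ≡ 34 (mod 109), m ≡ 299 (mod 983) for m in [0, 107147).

109⁻¹ mod 983: 109*487 ≡ 1 (mod 983), so 109⁻¹ ≡ 487.
m = 34 + 109*((299 − 34)*487 mod 983) = 34 + 109*282 = 30772.
Check: 30772 mod 109 = 34, 30772 mod 983 = 299. ✓

30772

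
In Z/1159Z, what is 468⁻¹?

369

By the extended Euclidean algorithm:
1159 = 2×468 + 223
468 = 2×223 + 22
223 = 10×22 + 3
22 = 7×3 + 1
3 = 3×1 + 0
gcd(468, 1159) = 1, so the inverse exists.
Back-substitute for 1:
1 = 1×22 − 7×3
  = −7×223 + 71×22
  = 71×468 − 149×223
  = −149×1159 + 369×468
So 468⁻¹ ≡ 369 (mod 1159).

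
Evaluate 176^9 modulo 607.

Using repeated squaring:
9 in binary is 1001, i.e. 9 = 8 + 1.
176^1 ≡ 176 (mod 607)
176^2 ≡ 176^2 = 30976 ≡ 19 (mod 607)
176^4 ≡ 19^2 = 361 (mod 607)
176^8 ≡ 361^2 = 130321 ≡ 423 (mod 607)
176^9 = 176^8 * 176^1 ≡ 423 * 176 (mod 607).
423 * 176 = 74448 ≡ 394 (mod 607).

394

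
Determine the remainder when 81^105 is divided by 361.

197

By square-and-multiply:
105 in binary is 1101001, i.e. 105 = 64 + 32 + 8 + 1.
81^1 ≡ 81 (mod 361)
81^2 ≡ 81^2 = 6561 ≡ 63 (mod 361)
81^4 ≡ 63^2 = 3969 ≡ 359 (mod 361)
81^8 ≡ 359^2 = 128881 ≡ 4 (mod 361)
81^16 ≡ 4^2 = 16 (mod 361)
81^32 ≡ 16^2 = 256 (mod 361)
81^64 ≡ 256^2 = 65536 ≡ 195 (mod 361)
81^105 = 81^64 × 81^32 × 81^8 × 81^1 ≡ 195 × 256 × 4 × 81 (mod 361).
Accumulate the product:
195 × 256 = 49920 ≡ 102
102 × 4 = 408 ≡ 47
47 × 81 = 3807 ≡ 197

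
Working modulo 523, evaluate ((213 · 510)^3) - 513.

213 · 510 = 108630 ≡ 369 (mod 523)
(369)^3 ≡ 368 (mod 523)
368 - 513 = -145 ≡ 378 (mod 523)

378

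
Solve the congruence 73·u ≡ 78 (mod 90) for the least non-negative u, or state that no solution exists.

6

gcd(73, 90) = 1, so a unique solution mod 90 exists.
73⁻¹ ≡ 37 (mod 90).
u ≡ 37·78 ≡ 6 (mod 90).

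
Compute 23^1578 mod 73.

9

Using repeated squaring:
1578 in binary is 11000101010, i.e. 1578 = 1024 + 512 + 32 + 8 + 2.
23^1 ≡ 23 (mod 73)
23^2 ≡ 23^2 = 529 ≡ 18 (mod 73)
23^4 ≡ 18^2 = 324 ≡ 32 (mod 73)
23^8 ≡ 32^2 = 1024 ≡ 2 (mod 73)
23^16 ≡ 2^2 = 4 (mod 73)
23^32 ≡ 4^2 = 16 (mod 73)
23^64 ≡ 16^2 = 256 ≡ 37 (mod 73)
23^128 ≡ 37^2 = 1369 ≡ 55 (mod 73)
23^256 ≡ 55^2 = 3025 ≡ 32 (mod 73)
23^512 ≡ 32^2 = 1024 ≡ 2 (mod 73)
23^1024 ≡ 2^2 = 4 (mod 73)
23^1578 = 23^1024 · 23^512 · 23^32 · 23^8 · 23^2 ≡ 4 · 2 · 16 · 2 · 18 (mod 73).
Accumulate the product:
4 · 2 = 8
8 · 16 = 128 ≡ 55
55 · 2 = 110 ≡ 37
37 · 18 = 666 ≡ 9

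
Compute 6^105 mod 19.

11

105 in binary is 1101001, i.e. 105 = 64 + 32 + 8 + 1.
6^1 ≡ 6 (mod 19)
6^2 ≡ 6^2 = 36 ≡ 17 (mod 19)
6^4 ≡ 17^2 = 289 ≡ 4 (mod 19)
6^8 ≡ 4^2 = 16 (mod 19)
6^16 ≡ 16^2 = 256 ≡ 9 (mod 19)
6^32 ≡ 9^2 = 81 ≡ 5 (mod 19)
6^64 ≡ 5^2 = 25 ≡ 6 (mod 19)
6^105 = 6^64 * 6^32 * 6^8 * 6^1 ≡ 6 * 5 * 16 * 6 (mod 19).
Accumulate the product:
6 * 5 = 30 ≡ 11
11 * 16 = 176 ≡ 5
5 * 6 = 30 ≡ 11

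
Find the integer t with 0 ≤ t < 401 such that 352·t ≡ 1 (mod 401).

401 = 1×352 + 49
352 = 7×49 + 9
49 = 5×9 + 4
9 = 2×4 + 1
4 = 4×1 + 0
gcd(352, 401) = 1, so the inverse exists.
Bézout: 1 = −79×401 + 90×352.
So 352⁻¹ ≡ 90 (mod 401).

90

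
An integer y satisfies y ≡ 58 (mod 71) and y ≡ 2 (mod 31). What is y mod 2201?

71⁻¹ mod 31: 71×7 ≡ 1 (mod 31), so 71⁻¹ ≡ 7.
y = 58 + 71×((2 − 58)×7 mod 31) = 58 + 71×11 = 839.

839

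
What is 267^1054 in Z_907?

Using repeated squaring:
1054 in binary is 10000011110, i.e. 1054 = 1024 + 16 + 8 + 4 + 2.
267^1 ≡ 267 (mod 907)
267^2 ≡ 267^2 = 71289 ≡ 543 (mod 907)
267^4 ≡ 543^2 = 294849 ≡ 74 (mod 907)
267^8 ≡ 74^2 = 5476 ≡ 34 (mod 907)
267^16 ≡ 34^2 = 1156 ≡ 249 (mod 907)
267^32 ≡ 249^2 = 62001 ≡ 325 (mod 907)
267^64 ≡ 325^2 = 105625 ≡ 413 (mod 907)
267^128 ≡ 413^2 = 170569 ≡ 53 (mod 907)
267^256 ≡ 53^2 = 2809 ≡ 88 (mod 907)
267^512 ≡ 88^2 = 7744 ≡ 488 (mod 907)
267^1024 ≡ 488^2 = 238144 ≡ 510 (mod 907)
267^1054 = 267^1024 * 267^16 * 267^8 * 267^4 * 267^2 ≡ 510 * 249 * 34 * 74 * 543 (mod 907).
Accumulate the product:
510 * 249 = 126990 ≡ 10
10 * 34 = 340
340 * 74 = 25160 ≡ 671
671 * 543 = 364353 ≡ 646

646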